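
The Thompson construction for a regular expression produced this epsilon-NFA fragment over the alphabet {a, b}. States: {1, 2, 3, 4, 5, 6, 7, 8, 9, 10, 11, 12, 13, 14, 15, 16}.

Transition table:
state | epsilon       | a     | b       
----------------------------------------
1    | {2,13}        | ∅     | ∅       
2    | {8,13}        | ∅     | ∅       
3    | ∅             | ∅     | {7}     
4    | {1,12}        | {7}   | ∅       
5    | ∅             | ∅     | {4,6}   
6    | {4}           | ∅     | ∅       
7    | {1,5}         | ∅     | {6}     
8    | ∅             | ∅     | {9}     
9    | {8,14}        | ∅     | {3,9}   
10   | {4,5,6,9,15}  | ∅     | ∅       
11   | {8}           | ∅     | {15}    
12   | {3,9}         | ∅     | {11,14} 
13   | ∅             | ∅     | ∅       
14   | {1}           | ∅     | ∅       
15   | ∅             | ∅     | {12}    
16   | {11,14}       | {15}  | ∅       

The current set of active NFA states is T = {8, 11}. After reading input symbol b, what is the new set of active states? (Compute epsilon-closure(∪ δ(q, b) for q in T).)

{1, 2, 8, 9, 13, 14, 15}

8 on b → {9}.
11 on b → {15}.
Union after reading b: {9, 15}.
Now take the epsilon-closure:
From 9 via epsilon: add 8, 14.
From 14 via epsilon: add 1.
From 1 via epsilon: add 2, 13.
No new states can be added; the closed set is {1, 2, 8, 9, 13, 14, 15}.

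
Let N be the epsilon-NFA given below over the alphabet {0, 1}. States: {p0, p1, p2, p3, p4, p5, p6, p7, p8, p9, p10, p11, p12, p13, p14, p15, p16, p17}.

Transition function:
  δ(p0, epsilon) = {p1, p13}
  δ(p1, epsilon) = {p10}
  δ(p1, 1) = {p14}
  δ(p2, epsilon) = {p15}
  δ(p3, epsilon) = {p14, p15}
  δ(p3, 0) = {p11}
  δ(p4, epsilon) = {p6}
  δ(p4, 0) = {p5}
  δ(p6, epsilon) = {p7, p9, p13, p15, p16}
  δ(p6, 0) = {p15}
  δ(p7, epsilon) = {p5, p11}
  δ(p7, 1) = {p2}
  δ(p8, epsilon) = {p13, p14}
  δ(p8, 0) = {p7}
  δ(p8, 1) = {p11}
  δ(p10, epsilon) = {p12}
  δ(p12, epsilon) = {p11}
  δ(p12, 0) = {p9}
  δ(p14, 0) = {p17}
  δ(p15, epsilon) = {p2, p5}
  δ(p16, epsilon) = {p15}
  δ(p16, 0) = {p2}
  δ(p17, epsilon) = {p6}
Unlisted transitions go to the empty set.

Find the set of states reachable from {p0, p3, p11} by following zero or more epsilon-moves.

{p0, p1, p2, p3, p5, p10, p11, p12, p13, p14, p15}

Start with {p0, p3, p11}.
From p0 via epsilon: add p1, p13.
From p3 via epsilon: add p14, p15.
From p1 via epsilon: add p10.
From p15 via epsilon: add p2, p5.
From p10 via epsilon: add p12.
No new states can be added; the closed set is {p0, p1, p2, p3, p5, p10, p11, p12, p13, p14, p15}.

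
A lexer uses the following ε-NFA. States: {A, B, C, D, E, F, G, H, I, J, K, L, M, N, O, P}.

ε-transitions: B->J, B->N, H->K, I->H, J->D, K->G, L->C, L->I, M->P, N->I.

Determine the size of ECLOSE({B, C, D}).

Start with {B, C, D}.
From B via ε: add J, N.
From N via ε: add I.
From I via ε: add H.
From H via ε: add K.
From K via ε: add G.
ε-closure = {B, C, D, G, H, I, J, K, N}, which has 9 states.

9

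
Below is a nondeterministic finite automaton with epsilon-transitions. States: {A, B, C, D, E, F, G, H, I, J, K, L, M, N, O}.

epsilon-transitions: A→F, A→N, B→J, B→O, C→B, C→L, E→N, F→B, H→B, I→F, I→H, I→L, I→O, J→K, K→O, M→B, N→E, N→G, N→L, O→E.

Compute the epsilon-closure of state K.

{E, G, K, L, N, O}

Start with {K}.
From K via epsilon: add O.
From O via epsilon: add E.
From E via epsilon: add N.
From N via epsilon: add G, L.
No new states can be added; the closed set is {E, G, K, L, N, O}.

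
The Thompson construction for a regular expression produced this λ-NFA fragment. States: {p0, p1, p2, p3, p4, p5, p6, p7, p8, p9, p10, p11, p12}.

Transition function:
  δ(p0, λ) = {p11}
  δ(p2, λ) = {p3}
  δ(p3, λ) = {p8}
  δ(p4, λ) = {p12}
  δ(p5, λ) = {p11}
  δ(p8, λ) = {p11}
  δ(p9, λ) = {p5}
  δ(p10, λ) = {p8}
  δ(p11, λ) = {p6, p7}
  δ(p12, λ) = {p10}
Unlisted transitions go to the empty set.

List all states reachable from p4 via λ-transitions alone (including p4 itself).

{p4, p6, p7, p8, p10, p11, p12}

Start with {p4}.
From p4 via λ: add p12.
From p12 via λ: add p10.
From p10 via λ: add p8.
From p8 via λ: add p11.
From p11 via λ: add p6, p7.
No new states can be added; the closed set is {p4, p6, p7, p8, p10, p11, p12}.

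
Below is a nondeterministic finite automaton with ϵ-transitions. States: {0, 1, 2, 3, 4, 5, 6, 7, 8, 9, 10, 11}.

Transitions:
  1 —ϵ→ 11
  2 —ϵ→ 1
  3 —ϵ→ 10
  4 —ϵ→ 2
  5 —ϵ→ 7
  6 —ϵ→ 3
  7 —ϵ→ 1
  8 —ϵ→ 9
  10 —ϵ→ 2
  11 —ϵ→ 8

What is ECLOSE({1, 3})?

Start with {1, 3}.
From 1 via ϵ: add 11.
From 3 via ϵ: add 10.
From 10 via ϵ: add 2.
From 11 via ϵ: add 8.
From 8 via ϵ: add 9.
No new states can be added; the closed set is {1, 2, 3, 8, 9, 10, 11}.

{1, 2, 3, 8, 9, 10, 11}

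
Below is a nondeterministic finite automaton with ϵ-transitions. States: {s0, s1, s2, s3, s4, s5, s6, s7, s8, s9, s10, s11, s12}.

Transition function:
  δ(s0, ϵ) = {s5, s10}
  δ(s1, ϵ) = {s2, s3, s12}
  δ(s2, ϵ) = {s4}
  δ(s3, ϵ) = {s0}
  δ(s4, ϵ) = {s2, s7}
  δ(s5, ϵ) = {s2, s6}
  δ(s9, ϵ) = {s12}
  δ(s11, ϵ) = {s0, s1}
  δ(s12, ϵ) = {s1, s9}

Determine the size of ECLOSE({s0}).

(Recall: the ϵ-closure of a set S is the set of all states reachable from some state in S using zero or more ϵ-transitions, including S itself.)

Start with {s0}.
From s0 via ϵ: add s5, s10.
From s5 via ϵ: add s2, s6.
From s2 via ϵ: add s4.
From s4 via ϵ: add s7.
ϵ-closure = {s0, s2, s4, s5, s6, s7, s10}, which has 7 states.

7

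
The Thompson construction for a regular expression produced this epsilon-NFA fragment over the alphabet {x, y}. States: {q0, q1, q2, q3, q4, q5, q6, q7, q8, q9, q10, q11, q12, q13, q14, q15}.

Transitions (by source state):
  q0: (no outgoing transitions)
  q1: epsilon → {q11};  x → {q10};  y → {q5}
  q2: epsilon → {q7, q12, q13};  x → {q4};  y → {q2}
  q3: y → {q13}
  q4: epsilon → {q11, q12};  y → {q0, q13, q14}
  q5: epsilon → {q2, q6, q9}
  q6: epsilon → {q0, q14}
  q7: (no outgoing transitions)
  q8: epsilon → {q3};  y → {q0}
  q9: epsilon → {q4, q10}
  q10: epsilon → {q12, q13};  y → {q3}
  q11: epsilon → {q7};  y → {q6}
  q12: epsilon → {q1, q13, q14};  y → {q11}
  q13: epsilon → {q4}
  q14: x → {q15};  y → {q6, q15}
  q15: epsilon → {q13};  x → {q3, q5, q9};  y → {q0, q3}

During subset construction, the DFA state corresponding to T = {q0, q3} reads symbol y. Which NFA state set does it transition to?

q3 on y → {q13}.
No y-transition from q0.
Union after reading y: {q13}.
Now take the epsilon-closure:
From q13 via epsilon: add q4.
From q4 via epsilon: add q11, q12.
From q11 via epsilon: add q7.
From q12 via epsilon: add q1, q14.
No new states can be added; the closed set is {q1, q4, q7, q11, q12, q13, q14}.

{q1, q4, q7, q11, q12, q13, q14}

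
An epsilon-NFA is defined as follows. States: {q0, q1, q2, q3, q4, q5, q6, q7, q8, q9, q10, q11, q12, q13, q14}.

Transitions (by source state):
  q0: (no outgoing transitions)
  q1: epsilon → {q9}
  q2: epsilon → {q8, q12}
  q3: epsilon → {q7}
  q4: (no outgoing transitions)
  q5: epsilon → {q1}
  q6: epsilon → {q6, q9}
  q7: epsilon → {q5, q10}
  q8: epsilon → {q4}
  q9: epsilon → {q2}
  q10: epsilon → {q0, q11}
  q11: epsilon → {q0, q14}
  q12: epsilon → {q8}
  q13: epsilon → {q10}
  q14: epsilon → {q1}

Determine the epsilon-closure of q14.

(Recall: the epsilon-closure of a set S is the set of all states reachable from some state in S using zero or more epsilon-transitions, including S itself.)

{q1, q2, q4, q8, q9, q12, q14}

Start with {q14}.
From q14 via epsilon: add q1.
From q1 via epsilon: add q9.
From q9 via epsilon: add q2.
From q2 via epsilon: add q8, q12.
From q8 via epsilon: add q4.
No new states can be added; the closed set is {q1, q2, q4, q8, q9, q12, q14}.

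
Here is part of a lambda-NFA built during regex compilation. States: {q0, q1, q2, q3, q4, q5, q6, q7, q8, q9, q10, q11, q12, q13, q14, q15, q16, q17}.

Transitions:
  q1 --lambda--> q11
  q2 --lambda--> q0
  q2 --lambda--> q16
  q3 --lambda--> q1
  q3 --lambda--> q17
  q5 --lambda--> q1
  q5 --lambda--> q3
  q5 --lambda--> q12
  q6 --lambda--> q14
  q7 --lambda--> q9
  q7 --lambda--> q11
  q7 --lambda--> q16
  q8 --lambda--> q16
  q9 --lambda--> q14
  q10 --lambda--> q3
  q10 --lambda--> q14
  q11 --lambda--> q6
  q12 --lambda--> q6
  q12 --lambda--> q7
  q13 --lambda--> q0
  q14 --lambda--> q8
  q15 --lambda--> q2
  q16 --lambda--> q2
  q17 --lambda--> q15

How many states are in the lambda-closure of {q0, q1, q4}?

Start with {q0, q1, q4}.
From q1 via lambda: add q11.
From q11 via lambda: add q6.
From q6 via lambda: add q14.
From q14 via lambda: add q8.
From q8 via lambda: add q16.
From q16 via lambda: add q2.
lambda-closure = {q0, q1, q2, q4, q6, q8, q11, q14, q16}, which has 9 states.

9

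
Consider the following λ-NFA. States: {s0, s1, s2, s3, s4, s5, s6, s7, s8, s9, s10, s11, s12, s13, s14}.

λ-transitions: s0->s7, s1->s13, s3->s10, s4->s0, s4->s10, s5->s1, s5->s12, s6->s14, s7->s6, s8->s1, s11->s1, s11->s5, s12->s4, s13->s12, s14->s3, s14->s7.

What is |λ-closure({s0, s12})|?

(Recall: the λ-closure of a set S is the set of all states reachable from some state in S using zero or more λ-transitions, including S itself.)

8

Start with {s0, s12}.
From s0 via λ: add s7.
From s12 via λ: add s4.
From s4 via λ: add s10.
From s7 via λ: add s6.
From s6 via λ: add s14.
From s14 via λ: add s3.
λ-closure = {s0, s3, s4, s6, s7, s10, s12, s14}, which has 8 states.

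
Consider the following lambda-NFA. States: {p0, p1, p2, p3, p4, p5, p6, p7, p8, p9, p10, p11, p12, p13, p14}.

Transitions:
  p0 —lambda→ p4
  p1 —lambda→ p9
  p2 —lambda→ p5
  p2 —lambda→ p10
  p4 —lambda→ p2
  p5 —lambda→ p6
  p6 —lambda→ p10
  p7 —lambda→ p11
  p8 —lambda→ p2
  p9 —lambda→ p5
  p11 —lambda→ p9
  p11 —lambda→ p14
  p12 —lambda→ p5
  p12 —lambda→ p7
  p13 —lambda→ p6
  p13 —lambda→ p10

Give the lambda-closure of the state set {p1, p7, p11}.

{p1, p5, p6, p7, p9, p10, p11, p14}

Start with {p1, p7, p11}.
From p1 via lambda: add p9.
From p11 via lambda: add p14.
From p9 via lambda: add p5.
From p5 via lambda: add p6.
From p6 via lambda: add p10.
No new states can be added; the closed set is {p1, p5, p6, p7, p9, p10, p11, p14}.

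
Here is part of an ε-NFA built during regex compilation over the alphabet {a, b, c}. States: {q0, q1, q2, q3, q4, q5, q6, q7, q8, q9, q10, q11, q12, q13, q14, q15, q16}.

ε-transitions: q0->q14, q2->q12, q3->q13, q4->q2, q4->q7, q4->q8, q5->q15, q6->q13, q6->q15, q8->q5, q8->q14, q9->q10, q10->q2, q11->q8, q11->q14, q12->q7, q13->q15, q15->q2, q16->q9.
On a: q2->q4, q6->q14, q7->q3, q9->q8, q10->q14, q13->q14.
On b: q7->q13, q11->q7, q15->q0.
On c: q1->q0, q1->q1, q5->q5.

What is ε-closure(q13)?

{q2, q7, q12, q13, q15}

Start with {q13}.
From q13 via ε: add q15.
From q15 via ε: add q2.
From q2 via ε: add q12.
From q12 via ε: add q7.
No new states can be added; the closed set is {q2, q7, q12, q13, q15}.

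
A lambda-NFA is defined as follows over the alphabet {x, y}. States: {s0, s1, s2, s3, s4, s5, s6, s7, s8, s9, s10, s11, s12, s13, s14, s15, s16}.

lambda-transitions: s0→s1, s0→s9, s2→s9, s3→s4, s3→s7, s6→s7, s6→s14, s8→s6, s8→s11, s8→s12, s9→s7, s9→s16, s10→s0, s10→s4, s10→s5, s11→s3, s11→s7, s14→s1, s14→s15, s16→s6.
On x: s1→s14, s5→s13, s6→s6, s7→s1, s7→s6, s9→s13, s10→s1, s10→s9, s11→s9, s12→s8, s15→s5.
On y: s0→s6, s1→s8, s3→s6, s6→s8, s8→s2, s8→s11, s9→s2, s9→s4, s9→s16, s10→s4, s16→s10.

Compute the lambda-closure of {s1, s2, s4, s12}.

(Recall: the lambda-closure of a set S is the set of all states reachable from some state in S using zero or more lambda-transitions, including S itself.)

{s1, s2, s4, s6, s7, s9, s12, s14, s15, s16}

Start with {s1, s2, s4, s12}.
From s2 via lambda: add s9.
From s9 via lambda: add s7, s16.
From s16 via lambda: add s6.
From s6 via lambda: add s14.
From s14 via lambda: add s15.
No new states can be added; the closed set is {s1, s2, s4, s6, s7, s9, s12, s14, s15, s16}.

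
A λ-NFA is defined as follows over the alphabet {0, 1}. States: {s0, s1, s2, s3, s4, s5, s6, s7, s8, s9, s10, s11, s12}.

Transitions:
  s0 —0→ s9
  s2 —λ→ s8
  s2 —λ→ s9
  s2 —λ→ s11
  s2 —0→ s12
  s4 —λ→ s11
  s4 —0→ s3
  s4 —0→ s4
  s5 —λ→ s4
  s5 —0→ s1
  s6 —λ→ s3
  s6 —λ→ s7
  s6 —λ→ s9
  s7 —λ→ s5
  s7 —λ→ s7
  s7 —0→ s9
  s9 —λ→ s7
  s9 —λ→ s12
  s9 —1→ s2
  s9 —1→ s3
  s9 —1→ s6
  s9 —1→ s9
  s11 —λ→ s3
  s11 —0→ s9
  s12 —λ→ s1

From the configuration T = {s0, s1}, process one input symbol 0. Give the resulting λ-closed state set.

s0 on 0 → {s9}.
No 0-transition from s1.
Union after reading 0: {s9}.
Now take the λ-closure:
From s9 via λ: add s7, s12.
From s7 via λ: add s5.
From s12 via λ: add s1.
From s5 via λ: add s4.
From s4 via λ: add s11.
From s11 via λ: add s3.
No new states can be added; the closed set is {s1, s3, s4, s5, s7, s9, s11, s12}.

{s1, s3, s4, s5, s7, s9, s11, s12}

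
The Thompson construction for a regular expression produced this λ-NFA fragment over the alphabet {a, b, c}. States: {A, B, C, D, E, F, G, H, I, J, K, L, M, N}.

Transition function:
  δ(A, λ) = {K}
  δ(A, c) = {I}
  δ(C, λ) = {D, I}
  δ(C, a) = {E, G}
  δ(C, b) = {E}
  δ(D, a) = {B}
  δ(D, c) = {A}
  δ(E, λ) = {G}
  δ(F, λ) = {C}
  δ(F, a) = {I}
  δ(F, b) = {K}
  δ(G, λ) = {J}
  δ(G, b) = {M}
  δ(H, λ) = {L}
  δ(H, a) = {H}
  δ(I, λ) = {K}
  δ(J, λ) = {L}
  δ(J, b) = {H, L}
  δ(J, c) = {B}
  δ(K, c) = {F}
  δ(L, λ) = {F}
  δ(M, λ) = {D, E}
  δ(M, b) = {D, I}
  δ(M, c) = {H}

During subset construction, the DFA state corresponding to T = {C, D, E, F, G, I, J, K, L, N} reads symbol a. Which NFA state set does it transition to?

C on a → {E, G}.
D on a → {B}.
F on a → {I}.
No a-transition from E, G, I, J, K, L, N.
Union after reading a: {B, E, G, I}.
Now take the λ-closure:
From G via λ: add J.
From I via λ: add K.
From J via λ: add L.
From L via λ: add F.
From F via λ: add C.
From C via λ: add D.
No new states can be added; the closed set is {B, C, D, E, F, G, I, J, K, L}.

{B, C, D, E, F, G, I, J, K, L}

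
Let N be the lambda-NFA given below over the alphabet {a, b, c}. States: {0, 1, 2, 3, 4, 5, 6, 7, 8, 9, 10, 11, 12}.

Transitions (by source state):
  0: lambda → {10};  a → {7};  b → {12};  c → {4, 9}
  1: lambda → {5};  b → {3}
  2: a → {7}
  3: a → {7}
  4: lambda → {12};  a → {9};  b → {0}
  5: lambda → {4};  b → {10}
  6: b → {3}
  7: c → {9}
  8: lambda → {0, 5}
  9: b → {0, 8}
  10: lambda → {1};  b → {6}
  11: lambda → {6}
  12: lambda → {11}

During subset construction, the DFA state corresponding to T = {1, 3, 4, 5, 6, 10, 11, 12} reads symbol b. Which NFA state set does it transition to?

1 on b → {3}.
4 on b → {0}.
5 on b → {10}.
6 on b → {3}.
10 on b → {6}.
No b-transition from 3, 11, 12.
Union after reading b: {0, 3, 6, 10}.
Now take the lambda-closure:
From 10 via lambda: add 1.
From 1 via lambda: add 5.
From 5 via lambda: add 4.
From 4 via lambda: add 12.
From 12 via lambda: add 11.
No new states can be added; the closed set is {0, 1, 3, 4, 5, 6, 10, 11, 12}.

{0, 1, 3, 4, 5, 6, 10, 11, 12}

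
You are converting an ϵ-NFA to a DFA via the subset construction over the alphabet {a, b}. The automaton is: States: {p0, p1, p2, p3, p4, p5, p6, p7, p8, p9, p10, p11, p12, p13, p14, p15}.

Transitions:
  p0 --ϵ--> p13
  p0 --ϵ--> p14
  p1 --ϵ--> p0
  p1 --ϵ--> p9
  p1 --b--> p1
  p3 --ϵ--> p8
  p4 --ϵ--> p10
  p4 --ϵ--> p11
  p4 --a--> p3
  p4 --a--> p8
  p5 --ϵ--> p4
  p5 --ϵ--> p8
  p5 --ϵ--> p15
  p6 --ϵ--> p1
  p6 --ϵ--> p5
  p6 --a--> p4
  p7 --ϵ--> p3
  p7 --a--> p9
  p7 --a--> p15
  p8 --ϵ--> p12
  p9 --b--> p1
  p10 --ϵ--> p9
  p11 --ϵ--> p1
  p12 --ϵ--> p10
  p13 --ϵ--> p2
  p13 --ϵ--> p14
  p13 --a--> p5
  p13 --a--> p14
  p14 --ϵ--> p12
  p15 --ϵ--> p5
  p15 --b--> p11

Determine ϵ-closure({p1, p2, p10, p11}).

Start with {p1, p2, p10, p11}.
From p1 via ϵ: add p0, p9.
From p0 via ϵ: add p13, p14.
From p14 via ϵ: add p12.
No new states can be added; the closed set is {p0, p1, p2, p9, p10, p11, p12, p13, p14}.

{p0, p1, p2, p9, p10, p11, p12, p13, p14}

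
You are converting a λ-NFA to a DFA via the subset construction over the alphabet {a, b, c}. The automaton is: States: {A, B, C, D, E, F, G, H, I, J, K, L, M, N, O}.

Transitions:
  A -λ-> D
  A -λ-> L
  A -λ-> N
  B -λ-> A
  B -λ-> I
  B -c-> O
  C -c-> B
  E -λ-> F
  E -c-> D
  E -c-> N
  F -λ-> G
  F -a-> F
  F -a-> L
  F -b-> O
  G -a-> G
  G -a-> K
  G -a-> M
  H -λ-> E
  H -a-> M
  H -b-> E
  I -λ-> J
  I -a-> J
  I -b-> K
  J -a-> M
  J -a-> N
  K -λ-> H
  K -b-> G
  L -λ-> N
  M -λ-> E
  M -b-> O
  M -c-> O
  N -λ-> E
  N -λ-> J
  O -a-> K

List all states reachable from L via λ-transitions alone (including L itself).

Start with {L}.
From L via λ: add N.
From N via λ: add E, J.
From E via λ: add F.
From F via λ: add G.
No new states can be added; the closed set is {E, F, G, J, L, N}.

{E, F, G, J, L, N}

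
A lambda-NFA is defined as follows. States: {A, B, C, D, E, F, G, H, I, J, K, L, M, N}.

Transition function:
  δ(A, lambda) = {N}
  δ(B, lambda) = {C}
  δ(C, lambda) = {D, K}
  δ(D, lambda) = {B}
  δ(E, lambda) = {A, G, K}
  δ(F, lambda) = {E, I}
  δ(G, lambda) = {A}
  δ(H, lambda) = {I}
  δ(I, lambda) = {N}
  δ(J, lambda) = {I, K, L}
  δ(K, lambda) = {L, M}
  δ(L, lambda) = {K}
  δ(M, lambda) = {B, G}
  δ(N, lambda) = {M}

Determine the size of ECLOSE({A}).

9

Start with {A}.
From A via lambda: add N.
From N via lambda: add M.
From M via lambda: add B, G.
From B via lambda: add C.
From C via lambda: add D, K.
From K via lambda: add L.
lambda-closure = {A, B, C, D, G, K, L, M, N}, which has 9 states.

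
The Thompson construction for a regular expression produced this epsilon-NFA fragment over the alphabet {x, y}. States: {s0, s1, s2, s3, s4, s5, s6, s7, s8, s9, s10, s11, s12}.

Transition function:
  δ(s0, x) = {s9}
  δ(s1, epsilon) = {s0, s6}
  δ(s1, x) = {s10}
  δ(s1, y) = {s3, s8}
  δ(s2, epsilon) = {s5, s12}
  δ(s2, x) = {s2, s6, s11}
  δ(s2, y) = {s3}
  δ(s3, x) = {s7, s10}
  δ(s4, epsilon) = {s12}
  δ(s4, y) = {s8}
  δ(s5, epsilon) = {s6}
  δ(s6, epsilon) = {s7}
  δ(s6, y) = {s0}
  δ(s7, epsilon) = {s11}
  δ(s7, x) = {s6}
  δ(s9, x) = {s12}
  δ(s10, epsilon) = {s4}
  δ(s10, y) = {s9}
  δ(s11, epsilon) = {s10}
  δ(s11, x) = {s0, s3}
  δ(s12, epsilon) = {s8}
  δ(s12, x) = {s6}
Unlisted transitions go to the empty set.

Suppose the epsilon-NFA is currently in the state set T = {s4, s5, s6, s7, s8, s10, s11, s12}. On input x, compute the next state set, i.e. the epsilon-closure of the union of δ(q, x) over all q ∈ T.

{s0, s3, s4, s6, s7, s8, s10, s11, s12}

s7 on x → {s6}.
s11 on x → {s0, s3}.
s12 on x → {s6}.
No x-transition from s4, s5, s6, s8, s10.
Union after reading x: {s0, s3, s6}.
Now take the epsilon-closure:
From s6 via epsilon: add s7.
From s7 via epsilon: add s11.
From s11 via epsilon: add s10.
From s10 via epsilon: add s4.
From s4 via epsilon: add s12.
From s12 via epsilon: add s8.
No new states can be added; the closed set is {s0, s3, s4, s6, s7, s8, s10, s11, s12}.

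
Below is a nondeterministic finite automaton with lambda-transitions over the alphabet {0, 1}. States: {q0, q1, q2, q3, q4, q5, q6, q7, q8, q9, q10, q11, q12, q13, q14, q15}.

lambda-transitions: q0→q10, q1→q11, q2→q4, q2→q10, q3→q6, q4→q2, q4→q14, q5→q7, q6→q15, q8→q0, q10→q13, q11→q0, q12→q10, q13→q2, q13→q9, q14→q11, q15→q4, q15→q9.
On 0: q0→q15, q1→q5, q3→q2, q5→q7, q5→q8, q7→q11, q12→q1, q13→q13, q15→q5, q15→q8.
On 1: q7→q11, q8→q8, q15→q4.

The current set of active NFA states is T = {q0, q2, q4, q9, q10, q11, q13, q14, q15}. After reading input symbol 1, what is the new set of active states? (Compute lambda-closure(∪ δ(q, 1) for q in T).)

{q0, q2, q4, q9, q10, q11, q13, q14}

q15 on 1 → {q4}.
No 1-transition from q0, q2, q4, q9, q10, q11, q13, q14.
Union after reading 1: {q4}.
Now take the lambda-closure:
From q4 via lambda: add q2, q14.
From q2 via lambda: add q10.
From q14 via lambda: add q11.
From q10 via lambda: add q13.
From q11 via lambda: add q0.
From q13 via lambda: add q9.
No new states can be added; the closed set is {q0, q2, q4, q9, q10, q11, q13, q14}.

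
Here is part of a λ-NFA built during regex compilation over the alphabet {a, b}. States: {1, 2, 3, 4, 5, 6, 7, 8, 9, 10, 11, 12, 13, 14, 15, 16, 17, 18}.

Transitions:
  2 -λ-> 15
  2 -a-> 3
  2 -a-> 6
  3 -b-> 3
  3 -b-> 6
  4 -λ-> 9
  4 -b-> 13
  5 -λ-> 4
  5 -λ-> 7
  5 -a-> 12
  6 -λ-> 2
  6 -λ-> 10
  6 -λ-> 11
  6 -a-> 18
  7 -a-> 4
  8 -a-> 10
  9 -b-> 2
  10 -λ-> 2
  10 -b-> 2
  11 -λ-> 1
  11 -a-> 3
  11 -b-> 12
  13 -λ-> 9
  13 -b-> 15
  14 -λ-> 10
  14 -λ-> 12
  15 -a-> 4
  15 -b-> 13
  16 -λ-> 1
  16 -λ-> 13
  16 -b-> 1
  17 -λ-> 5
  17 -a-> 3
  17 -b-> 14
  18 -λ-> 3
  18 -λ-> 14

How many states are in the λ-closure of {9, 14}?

Start with {9, 14}.
From 14 via λ: add 10, 12.
From 10 via λ: add 2.
From 2 via λ: add 15.
λ-closure = {2, 9, 10, 12, 14, 15}, which has 6 states.

6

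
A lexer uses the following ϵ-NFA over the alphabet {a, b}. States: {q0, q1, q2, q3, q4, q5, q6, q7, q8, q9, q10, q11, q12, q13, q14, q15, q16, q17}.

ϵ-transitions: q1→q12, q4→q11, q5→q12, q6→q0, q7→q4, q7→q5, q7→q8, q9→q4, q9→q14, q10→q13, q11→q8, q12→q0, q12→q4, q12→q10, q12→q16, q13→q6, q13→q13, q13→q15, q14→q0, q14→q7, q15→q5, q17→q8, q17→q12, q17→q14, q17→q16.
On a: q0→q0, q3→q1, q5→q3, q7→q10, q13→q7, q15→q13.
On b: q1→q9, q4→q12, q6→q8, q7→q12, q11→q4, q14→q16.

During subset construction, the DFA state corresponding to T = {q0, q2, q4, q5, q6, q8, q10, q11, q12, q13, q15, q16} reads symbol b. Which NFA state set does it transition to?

q4 on b → {q12}.
q6 on b → {q8}.
q11 on b → {q4}.
No b-transition from q0, q2, q5, q8, q10, q12, q13, q15, q16.
Union after reading b: {q4, q8, q12}.
Now take the ϵ-closure:
From q4 via ϵ: add q11.
From q12 via ϵ: add q0, q10, q16.
From q10 via ϵ: add q13.
From q13 via ϵ: add q6, q15.
From q15 via ϵ: add q5.
No new states can be added; the closed set is {q0, q4, q5, q6, q8, q10, q11, q12, q13, q15, q16}.

{q0, q4, q5, q6, q8, q10, q11, q12, q13, q15, q16}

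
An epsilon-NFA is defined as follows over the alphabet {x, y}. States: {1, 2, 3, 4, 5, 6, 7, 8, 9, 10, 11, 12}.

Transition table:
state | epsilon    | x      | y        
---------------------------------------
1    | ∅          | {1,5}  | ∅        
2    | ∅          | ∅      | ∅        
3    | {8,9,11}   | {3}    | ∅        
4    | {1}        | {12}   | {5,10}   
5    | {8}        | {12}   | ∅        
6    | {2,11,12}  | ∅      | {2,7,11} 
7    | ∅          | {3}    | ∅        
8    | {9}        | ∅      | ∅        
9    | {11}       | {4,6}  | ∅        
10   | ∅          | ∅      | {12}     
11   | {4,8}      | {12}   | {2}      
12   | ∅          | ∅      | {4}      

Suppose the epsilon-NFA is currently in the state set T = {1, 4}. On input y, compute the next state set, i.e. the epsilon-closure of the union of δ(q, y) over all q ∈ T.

4 on y → {5, 10}.
No y-transition from 1.
Union after reading y: {5, 10}.
Now take the epsilon-closure:
From 5 via epsilon: add 8.
From 8 via epsilon: add 9.
From 9 via epsilon: add 11.
From 11 via epsilon: add 4.
From 4 via epsilon: add 1.
No new states can be added; the closed set is {1, 4, 5, 8, 9, 10, 11}.

{1, 4, 5, 8, 9, 10, 11}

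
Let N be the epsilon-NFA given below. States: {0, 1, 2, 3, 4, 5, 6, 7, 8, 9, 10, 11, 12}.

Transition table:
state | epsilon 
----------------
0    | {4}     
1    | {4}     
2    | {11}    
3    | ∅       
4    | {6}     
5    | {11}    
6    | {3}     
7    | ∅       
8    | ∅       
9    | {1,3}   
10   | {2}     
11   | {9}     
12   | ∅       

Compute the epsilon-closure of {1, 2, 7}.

{1, 2, 3, 4, 6, 7, 9, 11}

Start with {1, 2, 7}.
From 1 via epsilon: add 4.
From 2 via epsilon: add 11.
From 4 via epsilon: add 6.
From 11 via epsilon: add 9.
From 6 via epsilon: add 3.
No new states can be added; the closed set is {1, 2, 3, 4, 6, 7, 9, 11}.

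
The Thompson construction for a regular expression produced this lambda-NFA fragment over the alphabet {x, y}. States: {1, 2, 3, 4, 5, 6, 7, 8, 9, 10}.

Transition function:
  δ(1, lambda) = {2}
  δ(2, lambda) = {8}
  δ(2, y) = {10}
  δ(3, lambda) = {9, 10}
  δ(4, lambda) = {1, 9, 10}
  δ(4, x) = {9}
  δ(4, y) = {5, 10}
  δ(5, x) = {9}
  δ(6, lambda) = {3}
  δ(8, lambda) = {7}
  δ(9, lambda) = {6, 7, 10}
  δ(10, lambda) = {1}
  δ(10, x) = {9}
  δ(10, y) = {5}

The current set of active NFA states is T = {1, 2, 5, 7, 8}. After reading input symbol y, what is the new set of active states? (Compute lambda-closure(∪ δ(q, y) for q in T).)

2 on y → {10}.
No y-transition from 1, 5, 7, 8.
Union after reading y: {10}.
Now take the lambda-closure:
From 10 via lambda: add 1.
From 1 via lambda: add 2.
From 2 via lambda: add 8.
From 8 via lambda: add 7.
No new states can be added; the closed set is {1, 2, 7, 8, 10}.

{1, 2, 7, 8, 10}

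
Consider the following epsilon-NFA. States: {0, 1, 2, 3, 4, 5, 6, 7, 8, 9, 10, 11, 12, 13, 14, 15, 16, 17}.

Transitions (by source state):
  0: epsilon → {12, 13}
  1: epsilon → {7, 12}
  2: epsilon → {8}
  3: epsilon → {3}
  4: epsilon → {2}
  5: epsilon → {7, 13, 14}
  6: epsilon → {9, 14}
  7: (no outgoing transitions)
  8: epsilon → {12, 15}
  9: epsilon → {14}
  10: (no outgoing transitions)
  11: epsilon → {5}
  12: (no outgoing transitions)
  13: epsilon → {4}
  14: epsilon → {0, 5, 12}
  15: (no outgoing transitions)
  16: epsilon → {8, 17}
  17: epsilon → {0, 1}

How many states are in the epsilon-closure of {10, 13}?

Start with {10, 13}.
From 13 via epsilon: add 4.
From 4 via epsilon: add 2.
From 2 via epsilon: add 8.
From 8 via epsilon: add 12, 15.
epsilon-closure = {2, 4, 8, 10, 12, 13, 15}, which has 7 states.

7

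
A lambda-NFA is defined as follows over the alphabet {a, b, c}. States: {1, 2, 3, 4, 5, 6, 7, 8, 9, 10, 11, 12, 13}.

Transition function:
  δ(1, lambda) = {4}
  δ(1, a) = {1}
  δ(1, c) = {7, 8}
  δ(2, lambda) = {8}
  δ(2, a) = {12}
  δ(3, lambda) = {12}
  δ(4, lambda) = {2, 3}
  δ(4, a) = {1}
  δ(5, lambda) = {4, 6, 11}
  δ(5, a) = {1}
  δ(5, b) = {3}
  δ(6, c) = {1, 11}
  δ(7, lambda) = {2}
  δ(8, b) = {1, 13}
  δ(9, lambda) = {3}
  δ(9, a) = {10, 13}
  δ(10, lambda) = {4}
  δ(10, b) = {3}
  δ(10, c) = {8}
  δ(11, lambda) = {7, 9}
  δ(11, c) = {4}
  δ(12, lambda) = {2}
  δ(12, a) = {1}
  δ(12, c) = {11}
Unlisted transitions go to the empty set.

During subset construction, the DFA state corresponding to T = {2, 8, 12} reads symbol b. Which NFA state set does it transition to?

{1, 2, 3, 4, 8, 12, 13}

8 on b → {1, 13}.
No b-transition from 2, 12.
Union after reading b: {1, 13}.
Now take the lambda-closure:
From 1 via lambda: add 4.
From 4 via lambda: add 2, 3.
From 2 via lambda: add 8.
From 3 via lambda: add 12.
No new states can be added; the closed set is {1, 2, 3, 4, 8, 12, 13}.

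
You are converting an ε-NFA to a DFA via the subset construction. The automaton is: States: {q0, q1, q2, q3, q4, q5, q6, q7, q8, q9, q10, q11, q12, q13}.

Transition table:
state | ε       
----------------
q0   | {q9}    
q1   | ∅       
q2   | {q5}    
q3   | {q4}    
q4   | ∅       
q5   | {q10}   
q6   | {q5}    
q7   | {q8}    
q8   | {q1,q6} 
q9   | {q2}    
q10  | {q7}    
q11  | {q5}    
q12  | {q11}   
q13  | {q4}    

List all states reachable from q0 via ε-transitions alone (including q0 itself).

Start with {q0}.
From q0 via ε: add q9.
From q9 via ε: add q2.
From q2 via ε: add q5.
From q5 via ε: add q10.
From q10 via ε: add q7.
From q7 via ε: add q8.
From q8 via ε: add q1, q6.
No new states can be added; the closed set is {q0, q1, q2, q5, q6, q7, q8, q9, q10}.

{q0, q1, q2, q5, q6, q7, q8, q9, q10}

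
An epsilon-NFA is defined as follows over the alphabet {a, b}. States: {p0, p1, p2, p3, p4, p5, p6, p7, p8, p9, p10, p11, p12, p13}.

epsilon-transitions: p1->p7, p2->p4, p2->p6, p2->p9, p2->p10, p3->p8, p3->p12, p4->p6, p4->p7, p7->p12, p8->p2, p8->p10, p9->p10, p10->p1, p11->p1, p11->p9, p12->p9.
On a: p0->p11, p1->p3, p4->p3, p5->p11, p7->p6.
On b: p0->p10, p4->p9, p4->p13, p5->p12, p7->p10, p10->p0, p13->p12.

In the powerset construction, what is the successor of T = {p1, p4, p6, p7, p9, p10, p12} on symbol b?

{p0, p1, p7, p9, p10, p12, p13}

p4 on b → {p9, p13}.
p7 on b → {p10}.
p10 on b → {p0}.
No b-transition from p1, p6, p9, p12.
Union after reading b: {p0, p9, p10, p13}.
Now take the epsilon-closure:
From p10 via epsilon: add p1.
From p1 via epsilon: add p7.
From p7 via epsilon: add p12.
No new states can be added; the closed set is {p0, p1, p7, p9, p10, p12, p13}.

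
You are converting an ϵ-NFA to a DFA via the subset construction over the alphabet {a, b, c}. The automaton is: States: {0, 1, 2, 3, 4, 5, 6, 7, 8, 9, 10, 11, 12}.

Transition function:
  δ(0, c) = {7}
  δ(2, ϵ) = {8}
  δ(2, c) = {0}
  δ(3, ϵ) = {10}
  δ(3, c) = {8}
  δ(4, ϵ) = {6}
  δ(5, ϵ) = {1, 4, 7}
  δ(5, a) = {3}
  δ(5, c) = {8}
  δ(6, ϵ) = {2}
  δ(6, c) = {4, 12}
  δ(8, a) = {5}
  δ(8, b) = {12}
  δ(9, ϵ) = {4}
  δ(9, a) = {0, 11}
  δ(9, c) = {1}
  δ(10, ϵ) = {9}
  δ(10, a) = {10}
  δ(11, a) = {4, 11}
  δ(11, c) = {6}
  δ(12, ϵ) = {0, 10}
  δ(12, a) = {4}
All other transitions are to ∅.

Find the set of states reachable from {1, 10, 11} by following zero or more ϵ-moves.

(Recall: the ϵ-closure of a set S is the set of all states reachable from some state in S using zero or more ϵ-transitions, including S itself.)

{1, 2, 4, 6, 8, 9, 10, 11}

Start with {1, 10, 11}.
From 10 via ϵ: add 9.
From 9 via ϵ: add 4.
From 4 via ϵ: add 6.
From 6 via ϵ: add 2.
From 2 via ϵ: add 8.
No new states can be added; the closed set is {1, 2, 4, 6, 8, 9, 10, 11}.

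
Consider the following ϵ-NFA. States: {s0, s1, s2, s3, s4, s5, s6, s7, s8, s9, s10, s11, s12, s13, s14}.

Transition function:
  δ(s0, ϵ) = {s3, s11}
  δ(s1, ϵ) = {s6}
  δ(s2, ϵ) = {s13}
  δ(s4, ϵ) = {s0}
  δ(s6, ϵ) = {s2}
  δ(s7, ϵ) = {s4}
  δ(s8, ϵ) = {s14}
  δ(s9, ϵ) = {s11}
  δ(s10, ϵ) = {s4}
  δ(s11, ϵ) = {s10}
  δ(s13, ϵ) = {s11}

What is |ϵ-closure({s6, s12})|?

9

Start with {s6, s12}.
From s6 via ϵ: add s2.
From s2 via ϵ: add s13.
From s13 via ϵ: add s11.
From s11 via ϵ: add s10.
From s10 via ϵ: add s4.
From s4 via ϵ: add s0.
From s0 via ϵ: add s3.
ϵ-closure = {s0, s2, s3, s4, s6, s10, s11, s12, s13}, which has 9 states.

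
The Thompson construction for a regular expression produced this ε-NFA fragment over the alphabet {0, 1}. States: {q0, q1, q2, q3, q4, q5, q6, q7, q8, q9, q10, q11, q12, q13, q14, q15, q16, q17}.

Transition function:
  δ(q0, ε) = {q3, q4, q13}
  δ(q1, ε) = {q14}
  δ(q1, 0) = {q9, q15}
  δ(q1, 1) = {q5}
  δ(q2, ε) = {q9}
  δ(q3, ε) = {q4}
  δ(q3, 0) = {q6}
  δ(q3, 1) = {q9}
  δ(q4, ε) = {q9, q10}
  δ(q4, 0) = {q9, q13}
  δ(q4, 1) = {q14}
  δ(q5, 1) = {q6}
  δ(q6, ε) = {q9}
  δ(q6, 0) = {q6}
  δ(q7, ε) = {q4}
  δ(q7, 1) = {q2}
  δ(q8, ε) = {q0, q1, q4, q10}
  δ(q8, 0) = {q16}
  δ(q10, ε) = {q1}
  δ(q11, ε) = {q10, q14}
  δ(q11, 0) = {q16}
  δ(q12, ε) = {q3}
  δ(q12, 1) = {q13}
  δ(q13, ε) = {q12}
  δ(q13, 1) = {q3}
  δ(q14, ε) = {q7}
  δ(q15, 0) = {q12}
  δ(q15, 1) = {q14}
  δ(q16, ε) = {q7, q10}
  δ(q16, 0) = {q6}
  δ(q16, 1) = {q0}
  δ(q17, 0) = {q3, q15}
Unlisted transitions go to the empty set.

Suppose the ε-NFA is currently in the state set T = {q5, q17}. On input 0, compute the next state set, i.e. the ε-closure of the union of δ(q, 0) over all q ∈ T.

{q1, q3, q4, q7, q9, q10, q14, q15}

q17 on 0 → {q3, q15}.
No 0-transition from q5.
Union after reading 0: {q3, q15}.
Now take the ε-closure:
From q3 via ε: add q4.
From q4 via ε: add q9, q10.
From q10 via ε: add q1.
From q1 via ε: add q14.
From q14 via ε: add q7.
No new states can be added; the closed set is {q1, q3, q4, q7, q9, q10, q14, q15}.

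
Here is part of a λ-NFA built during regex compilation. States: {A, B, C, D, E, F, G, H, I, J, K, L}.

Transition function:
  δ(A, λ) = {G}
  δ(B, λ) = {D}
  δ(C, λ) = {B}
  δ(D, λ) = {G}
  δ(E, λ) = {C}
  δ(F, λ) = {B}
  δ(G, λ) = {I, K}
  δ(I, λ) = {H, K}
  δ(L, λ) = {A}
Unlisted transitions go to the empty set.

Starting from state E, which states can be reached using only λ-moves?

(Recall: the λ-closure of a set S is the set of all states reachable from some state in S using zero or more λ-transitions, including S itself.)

{B, C, D, E, G, H, I, K}

Start with {E}.
From E via λ: add C.
From C via λ: add B.
From B via λ: add D.
From D via λ: add G.
From G via λ: add I, K.
From I via λ: add H.
No new states can be added; the closed set is {B, C, D, E, G, H, I, K}.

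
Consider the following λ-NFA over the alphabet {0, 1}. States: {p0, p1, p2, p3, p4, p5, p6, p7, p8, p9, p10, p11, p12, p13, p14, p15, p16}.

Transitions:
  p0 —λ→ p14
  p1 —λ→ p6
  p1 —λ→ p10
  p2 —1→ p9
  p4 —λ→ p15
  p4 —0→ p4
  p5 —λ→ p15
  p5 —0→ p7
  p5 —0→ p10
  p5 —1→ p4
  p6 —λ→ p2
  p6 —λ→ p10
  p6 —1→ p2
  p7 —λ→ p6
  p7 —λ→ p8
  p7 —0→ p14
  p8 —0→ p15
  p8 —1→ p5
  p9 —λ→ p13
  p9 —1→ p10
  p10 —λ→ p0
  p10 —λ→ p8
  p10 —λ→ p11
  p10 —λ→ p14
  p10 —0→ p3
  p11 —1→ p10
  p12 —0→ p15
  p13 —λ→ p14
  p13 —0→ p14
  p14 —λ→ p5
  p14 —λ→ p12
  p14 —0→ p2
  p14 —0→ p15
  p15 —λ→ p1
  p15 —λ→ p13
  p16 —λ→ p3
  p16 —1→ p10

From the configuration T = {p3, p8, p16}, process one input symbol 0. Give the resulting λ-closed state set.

{p0, p1, p2, p5, p6, p8, p10, p11, p12, p13, p14, p15}

p8 on 0 → {p15}.
No 0-transition from p3, p16.
Union after reading 0: {p15}.
Now take the λ-closure:
From p15 via λ: add p1, p13.
From p1 via λ: add p6, p10.
From p13 via λ: add p14.
From p6 via λ: add p2.
From p10 via λ: add p0, p8, p11.
From p14 via λ: add p5, p12.
No new states can be added; the closed set is {p0, p1, p2, p5, p6, p8, p10, p11, p12, p13, p14, p15}.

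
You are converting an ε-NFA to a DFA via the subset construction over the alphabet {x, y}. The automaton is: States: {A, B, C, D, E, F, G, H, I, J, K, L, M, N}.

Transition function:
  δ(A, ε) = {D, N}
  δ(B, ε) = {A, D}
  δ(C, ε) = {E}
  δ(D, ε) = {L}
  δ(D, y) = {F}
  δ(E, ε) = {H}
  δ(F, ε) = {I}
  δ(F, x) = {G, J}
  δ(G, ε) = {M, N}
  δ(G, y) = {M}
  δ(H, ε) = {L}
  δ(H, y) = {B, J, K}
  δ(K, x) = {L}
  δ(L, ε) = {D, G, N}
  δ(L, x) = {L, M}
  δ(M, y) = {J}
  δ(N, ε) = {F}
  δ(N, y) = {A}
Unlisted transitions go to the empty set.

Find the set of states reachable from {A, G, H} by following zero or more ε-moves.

Start with {A, G, H}.
From A via ε: add D, N.
From G via ε: add M.
From H via ε: add L.
From N via ε: add F.
From F via ε: add I.
No new states can be added; the closed set is {A, D, F, G, H, I, L, M, N}.

{A, D, F, G, H, I, L, M, N}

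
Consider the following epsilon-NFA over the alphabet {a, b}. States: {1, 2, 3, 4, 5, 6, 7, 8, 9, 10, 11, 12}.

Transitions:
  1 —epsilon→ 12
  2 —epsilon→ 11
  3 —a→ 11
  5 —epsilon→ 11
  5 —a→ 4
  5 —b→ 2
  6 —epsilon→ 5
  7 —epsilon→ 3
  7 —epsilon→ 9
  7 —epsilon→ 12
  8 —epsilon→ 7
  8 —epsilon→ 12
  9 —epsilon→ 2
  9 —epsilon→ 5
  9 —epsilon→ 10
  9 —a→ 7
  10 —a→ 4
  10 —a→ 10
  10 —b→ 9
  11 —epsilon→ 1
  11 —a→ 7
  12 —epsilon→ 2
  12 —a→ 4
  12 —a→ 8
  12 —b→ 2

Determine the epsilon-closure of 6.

{1, 2, 5, 6, 11, 12}

Start with {6}.
From 6 via epsilon: add 5.
From 5 via epsilon: add 11.
From 11 via epsilon: add 1.
From 1 via epsilon: add 12.
From 12 via epsilon: add 2.
No new states can be added; the closed set is {1, 2, 5, 6, 11, 12}.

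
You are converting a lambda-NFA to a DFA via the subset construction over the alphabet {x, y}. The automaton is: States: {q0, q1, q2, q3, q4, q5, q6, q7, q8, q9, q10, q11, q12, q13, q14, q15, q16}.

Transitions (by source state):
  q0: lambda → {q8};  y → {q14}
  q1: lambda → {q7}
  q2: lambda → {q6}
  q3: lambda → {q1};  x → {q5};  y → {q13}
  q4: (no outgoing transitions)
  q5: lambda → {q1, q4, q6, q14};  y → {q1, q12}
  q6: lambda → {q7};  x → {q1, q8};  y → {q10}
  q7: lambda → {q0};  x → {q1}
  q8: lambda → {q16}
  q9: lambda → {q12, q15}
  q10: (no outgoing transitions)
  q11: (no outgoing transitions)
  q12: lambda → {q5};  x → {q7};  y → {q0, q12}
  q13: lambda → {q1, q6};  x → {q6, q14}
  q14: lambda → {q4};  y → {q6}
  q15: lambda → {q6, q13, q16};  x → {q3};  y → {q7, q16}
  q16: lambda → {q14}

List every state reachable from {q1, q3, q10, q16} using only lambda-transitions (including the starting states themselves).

Start with {q1, q3, q10, q16}.
From q1 via lambda: add q7.
From q16 via lambda: add q14.
From q7 via lambda: add q0.
From q14 via lambda: add q4.
From q0 via lambda: add q8.
No new states can be added; the closed set is {q0, q1, q3, q4, q7, q8, q10, q14, q16}.

{q0, q1, q3, q4, q7, q8, q10, q14, q16}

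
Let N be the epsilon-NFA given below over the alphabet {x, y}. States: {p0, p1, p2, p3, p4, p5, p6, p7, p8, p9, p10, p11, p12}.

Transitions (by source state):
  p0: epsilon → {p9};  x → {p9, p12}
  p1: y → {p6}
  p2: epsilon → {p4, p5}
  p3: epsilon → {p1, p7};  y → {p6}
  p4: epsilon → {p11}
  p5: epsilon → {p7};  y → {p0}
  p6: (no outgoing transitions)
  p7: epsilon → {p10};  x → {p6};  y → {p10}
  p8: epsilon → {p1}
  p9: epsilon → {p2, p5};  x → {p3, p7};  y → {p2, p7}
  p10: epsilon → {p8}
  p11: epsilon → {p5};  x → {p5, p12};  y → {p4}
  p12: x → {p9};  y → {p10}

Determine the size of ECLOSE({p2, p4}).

8

Start with {p2, p4}.
From p2 via epsilon: add p5.
From p4 via epsilon: add p11.
From p5 via epsilon: add p7.
From p7 via epsilon: add p10.
From p10 via epsilon: add p8.
From p8 via epsilon: add p1.
epsilon-closure = {p1, p2, p4, p5, p7, p8, p10, p11}, which has 8 states.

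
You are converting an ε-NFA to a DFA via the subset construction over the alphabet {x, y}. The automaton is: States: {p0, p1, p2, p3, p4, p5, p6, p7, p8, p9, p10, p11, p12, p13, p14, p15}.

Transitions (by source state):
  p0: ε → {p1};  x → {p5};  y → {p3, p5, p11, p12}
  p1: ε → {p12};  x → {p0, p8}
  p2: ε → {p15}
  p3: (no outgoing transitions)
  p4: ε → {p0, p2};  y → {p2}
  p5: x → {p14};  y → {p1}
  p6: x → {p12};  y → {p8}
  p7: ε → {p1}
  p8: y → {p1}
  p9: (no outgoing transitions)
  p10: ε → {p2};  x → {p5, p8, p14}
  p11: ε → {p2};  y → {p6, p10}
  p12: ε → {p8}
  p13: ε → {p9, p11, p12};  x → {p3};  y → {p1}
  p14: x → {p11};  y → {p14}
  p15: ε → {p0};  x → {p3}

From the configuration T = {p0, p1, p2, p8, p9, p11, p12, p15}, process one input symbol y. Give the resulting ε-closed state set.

{p0, p1, p2, p3, p5, p6, p8, p10, p11, p12, p15}

p0 on y → {p3, p5, p11, p12}.
p8 on y → {p1}.
p11 on y → {p6, p10}.
No y-transition from p1, p2, p9, p12, p15.
Union after reading y: {p1, p3, p5, p6, p10, p11, p12}.
Now take the ε-closure:
From p10 via ε: add p2.
From p12 via ε: add p8.
From p2 via ε: add p15.
From p15 via ε: add p0.
No new states can be added; the closed set is {p0, p1, p2, p3, p5, p6, p8, p10, p11, p12, p15}.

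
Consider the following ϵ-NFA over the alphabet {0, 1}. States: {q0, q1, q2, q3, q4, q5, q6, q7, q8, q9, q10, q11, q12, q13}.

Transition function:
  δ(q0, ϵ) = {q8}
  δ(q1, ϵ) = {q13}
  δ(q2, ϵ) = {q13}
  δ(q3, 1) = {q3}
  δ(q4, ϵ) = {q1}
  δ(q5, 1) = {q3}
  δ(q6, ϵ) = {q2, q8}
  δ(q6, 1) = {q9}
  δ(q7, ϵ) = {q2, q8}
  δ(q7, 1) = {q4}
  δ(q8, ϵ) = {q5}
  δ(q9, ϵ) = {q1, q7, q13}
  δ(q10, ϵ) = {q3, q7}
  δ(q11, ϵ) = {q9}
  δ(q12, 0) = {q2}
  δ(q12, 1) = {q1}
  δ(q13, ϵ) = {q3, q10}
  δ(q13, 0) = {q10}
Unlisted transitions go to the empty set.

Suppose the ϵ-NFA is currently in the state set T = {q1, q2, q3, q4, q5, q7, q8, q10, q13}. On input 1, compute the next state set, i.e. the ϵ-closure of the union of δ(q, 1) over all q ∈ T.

{q1, q2, q3, q4, q5, q7, q8, q10, q13}

q3 on 1 → {q3}.
q5 on 1 → {q3}.
q7 on 1 → {q4}.
No 1-transition from q1, q2, q4, q8, q10, q13.
Union after reading 1: {q3, q4}.
Now take the ϵ-closure:
From q4 via ϵ: add q1.
From q1 via ϵ: add q13.
From q13 via ϵ: add q10.
From q10 via ϵ: add q7.
From q7 via ϵ: add q2, q8.
From q8 via ϵ: add q5.
No new states can be added; the closed set is {q1, q2, q3, q4, q5, q7, q8, q10, q13}.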